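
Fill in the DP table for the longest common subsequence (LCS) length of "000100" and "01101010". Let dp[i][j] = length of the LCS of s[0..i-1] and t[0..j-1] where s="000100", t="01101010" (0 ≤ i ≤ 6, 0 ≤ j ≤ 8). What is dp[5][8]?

   ''  0  1  1  0  1  0  1  0
''  0  0  0  0  0  0  0  0  0
 0  0  1  1  1  1  1  1  1  1
 0  0  1  1  1  2  2  2  2  2
 0  0  1  1  1  2  2  3  3  3
 1  0  1  2  2  2  3  3  4  4
 0  0  1  2  2  3  3  4  4  5
 0  0  1  2  2  3  3  4  4  5

5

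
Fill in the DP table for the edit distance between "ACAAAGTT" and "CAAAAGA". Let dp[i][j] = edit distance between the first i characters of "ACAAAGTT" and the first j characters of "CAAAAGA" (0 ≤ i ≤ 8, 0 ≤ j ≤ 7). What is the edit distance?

   ''  C  A  A  A  A  G  A
''  0  1  2  3  4  5  6  7
 A  1  1  1  2  3  4  5  6
 C  2  1  2  2  3  4  5  6
 A  3  2  1  2  2  3  4  5
 A  4  3  2  1  2  2  3  4
 A  5  4  3  2  1  2  3  3
 G  6  5  4  3  2  2  2  3
 T  7  6  5  4  3  3  3  3
 T  8  7  6  5  4  4  4  4

4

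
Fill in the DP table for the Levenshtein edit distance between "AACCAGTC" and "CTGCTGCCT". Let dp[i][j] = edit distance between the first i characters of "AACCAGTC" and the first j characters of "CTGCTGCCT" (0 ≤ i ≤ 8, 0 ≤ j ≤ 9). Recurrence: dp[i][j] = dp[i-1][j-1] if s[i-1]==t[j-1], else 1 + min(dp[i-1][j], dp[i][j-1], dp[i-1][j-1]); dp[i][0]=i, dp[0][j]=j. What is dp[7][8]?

   ''  C  T  G  C  T  G  C  C  T
''  0  1  2  3  4  5  6  7  8  9
 A  1  1  2  3  4  5  6  7  8  9
 A  2  2  2  3  4  5  6  7  8  9
 C  3  2  3  3  3  4  5  6  7  8
 C  4  3  3  4  3  4  5  5  6  7
 A  5  4  4  4  4  4  5  6  6  7
 G  6  5  5  4  5  5  4  5  6  7
 T  7  6  5  5  5  5  5  5  6  6
 C  8  7  6  6  5  6  6  5  5  6

6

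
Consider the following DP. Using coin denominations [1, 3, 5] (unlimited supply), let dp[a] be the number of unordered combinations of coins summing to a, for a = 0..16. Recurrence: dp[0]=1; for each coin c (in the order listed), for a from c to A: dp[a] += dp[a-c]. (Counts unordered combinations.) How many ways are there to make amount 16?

after  coin     0     1     2     3     4     5     6     7     8     9    10    11    12    13    14    15    16
          1     1     1     1     1     1     1     1     1     1     1     1     1     1     1     1     1     1
          3     1     1     1     2     2     2     3     3     3     4     4     4     5     5     5     6     6
          5     1     1     1     2     2     3     4     4     5     6     7     8     9    10    11    13    14

14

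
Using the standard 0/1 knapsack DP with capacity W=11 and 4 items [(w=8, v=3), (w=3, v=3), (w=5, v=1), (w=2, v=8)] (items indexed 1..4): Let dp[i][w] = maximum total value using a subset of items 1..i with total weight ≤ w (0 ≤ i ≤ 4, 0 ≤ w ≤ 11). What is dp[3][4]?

3

i\w   0   1   2   3   4   5   6   7   8   9  10  11
  0   0   0   0   0   0   0   0   0   0   0   0   0
  1   0   0   0   0   0   0   0   0   3   3   3   3
  2   0   0   0   3   3   3   3   3   3   3   3   6
  3   0   0   0   3   3   3   3   3   4   4   4   6
  4   0   0   8   8   8  11  11  11  11  11  12  12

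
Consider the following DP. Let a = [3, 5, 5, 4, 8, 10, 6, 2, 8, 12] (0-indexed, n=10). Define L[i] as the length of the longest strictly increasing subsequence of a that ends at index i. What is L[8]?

   i    0    1    2    3    4    5    6    7    8    9
a[i]    3    5    5    4    8   10    6    2    8   12
L[i]    1    2    2    2    3    4    3    1    4    5

4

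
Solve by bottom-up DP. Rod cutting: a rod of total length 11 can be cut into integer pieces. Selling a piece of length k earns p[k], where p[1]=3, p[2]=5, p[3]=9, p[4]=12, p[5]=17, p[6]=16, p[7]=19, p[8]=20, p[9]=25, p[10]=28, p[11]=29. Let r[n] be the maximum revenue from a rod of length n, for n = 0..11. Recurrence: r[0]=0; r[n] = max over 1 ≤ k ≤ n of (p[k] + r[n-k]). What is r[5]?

   n    0    1    2    3    4    5    6    7    8    9   10   11
r[n]    0    3    6    9   12   17   20   23   26   29   34   37

17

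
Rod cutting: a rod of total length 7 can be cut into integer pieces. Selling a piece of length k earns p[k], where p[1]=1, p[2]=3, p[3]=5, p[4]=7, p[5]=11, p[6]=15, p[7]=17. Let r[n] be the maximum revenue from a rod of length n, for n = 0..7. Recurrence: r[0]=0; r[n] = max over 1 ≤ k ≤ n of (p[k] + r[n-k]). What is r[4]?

7

   n    0    1    2    3    4    5    6    7
r[n]    0    1    3    5    7   11   15   17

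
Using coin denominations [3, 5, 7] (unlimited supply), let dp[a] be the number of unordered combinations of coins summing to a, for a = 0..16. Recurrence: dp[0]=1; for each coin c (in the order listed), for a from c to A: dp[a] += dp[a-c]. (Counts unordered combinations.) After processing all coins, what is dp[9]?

1

after  coin     0     1     2     3     4     5     6     7     8     9    10    11    12    13    14    15    16
          3     1     0     0     1     0     0     1     0     0     1     0     0     1     0     0     1     0
          5     1     0     0     1     0     1     1     0     1     1     1     1     1     1     1     2     1
          7     1     0     0     1     0     1     1     1     1     1     2     1     2     2     2     3     2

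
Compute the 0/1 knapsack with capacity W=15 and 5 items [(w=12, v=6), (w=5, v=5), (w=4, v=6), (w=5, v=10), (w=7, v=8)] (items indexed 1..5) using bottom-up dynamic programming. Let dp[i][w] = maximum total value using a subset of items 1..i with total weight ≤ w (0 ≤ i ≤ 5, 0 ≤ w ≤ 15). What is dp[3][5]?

6

i\w   0   1   2   3   4   5   6   7   8   9  10  11  12  13  14  15
  0   0   0   0   0   0   0   0   0   0   0   0   0   0   0   0   0
  1   0   0   0   0   0   0   0   0   0   0   0   0   6   6   6   6
  2   0   0   0   0   0   5   5   5   5   5   5   5   6   6   6   6
  3   0   0   0   0   6   6   6   6   6  11  11  11  11  11  11  11
  4   0   0   0   0   6  10  10  10  10  16  16  16  16  16  21  21
  5   0   0   0   0   6  10  10  10  10  16  16  16  18  18  21  21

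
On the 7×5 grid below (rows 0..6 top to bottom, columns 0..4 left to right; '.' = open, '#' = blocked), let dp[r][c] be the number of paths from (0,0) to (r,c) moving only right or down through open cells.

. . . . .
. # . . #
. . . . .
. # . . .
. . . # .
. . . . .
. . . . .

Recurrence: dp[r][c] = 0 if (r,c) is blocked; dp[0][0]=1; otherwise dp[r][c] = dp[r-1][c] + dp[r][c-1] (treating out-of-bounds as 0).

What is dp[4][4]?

r\c   0   1   2   3   4
  0   1   1   1   1   1
  1   1   0   1   2   0
  2   1   1   2   4   4
  3   1   0   2   6  10
  4   1   1   3   0  10
  5   1   2   5   5  15
  6   1   3   8  13  28

10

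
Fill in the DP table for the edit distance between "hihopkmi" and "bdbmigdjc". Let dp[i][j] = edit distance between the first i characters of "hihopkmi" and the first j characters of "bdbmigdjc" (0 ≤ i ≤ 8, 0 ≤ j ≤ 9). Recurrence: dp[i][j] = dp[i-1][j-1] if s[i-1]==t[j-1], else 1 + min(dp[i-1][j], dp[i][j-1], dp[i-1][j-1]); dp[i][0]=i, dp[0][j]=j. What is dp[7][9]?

   ''  b  d  b  m  i  g  d  j  c
''  0  1  2  3  4  5  6  7  8  9
 h  1  1  2  3  4  5  6  7  8  9
 i  2  2  2  3  4  4  5  6  7  8
 h  3  3  3  3  4  5  5  6  7  8
 o  4  4  4  4  4  5  6  6  7  8
 p  5  5  5  5  5  5  6  7  7  8
 k  6  6  6  6  6  6  6  7  8  8
 m  7  7  7  7  6  7  7  7  8  9
 i  8  8  8  8  7  6  7  8  8  9

9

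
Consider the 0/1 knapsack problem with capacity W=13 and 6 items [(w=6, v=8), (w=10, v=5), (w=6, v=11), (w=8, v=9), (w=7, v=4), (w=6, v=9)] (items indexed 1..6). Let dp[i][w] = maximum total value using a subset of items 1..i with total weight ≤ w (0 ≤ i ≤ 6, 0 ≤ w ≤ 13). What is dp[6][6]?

11

i\w   0   1   2   3   4   5   6   7   8   9  10  11  12  13
  0   0   0   0   0   0   0   0   0   0   0   0   0   0   0
  1   0   0   0   0   0   0   8   8   8   8   8   8   8   8
  2   0   0   0   0   0   0   8   8   8   8   8   8   8   8
  3   0   0   0   0   0   0  11  11  11  11  11  11  19  19
  4   0   0   0   0   0   0  11  11  11  11  11  11  19  19
  5   0   0   0   0   0   0  11  11  11  11  11  11  19  19
  6   0   0   0   0   0   0  11  11  11  11  11  11  20  20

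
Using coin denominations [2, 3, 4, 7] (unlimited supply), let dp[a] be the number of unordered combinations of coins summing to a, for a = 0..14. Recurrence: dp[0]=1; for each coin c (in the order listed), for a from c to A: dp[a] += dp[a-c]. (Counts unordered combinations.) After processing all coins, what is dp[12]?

after  coin     0     1     2     3     4     5     6     7     8     9    10    11    12    13    14
          2     1     0     1     0     1     0     1     0     1     0     1     0     1     0     1
          3     1     0     1     1     1     1     2     1     2     2     2     2     3     2     3
          4     1     0     1     1     2     1     3     2     4     3     5     4     7     5     8
          7     1     0     1     1     2     1     3     3     4     4     6     6     8     8    11

8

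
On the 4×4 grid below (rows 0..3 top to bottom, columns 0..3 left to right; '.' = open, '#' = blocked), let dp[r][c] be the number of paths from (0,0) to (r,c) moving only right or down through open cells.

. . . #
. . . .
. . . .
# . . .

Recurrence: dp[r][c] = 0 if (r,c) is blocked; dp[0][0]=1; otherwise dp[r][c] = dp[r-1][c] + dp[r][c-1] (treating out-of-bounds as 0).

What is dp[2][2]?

r\c   0   1   2   3
  0   1   1   1   0
  1   1   2   3   3
  2   1   3   6   9
  3   0   3   9  18

6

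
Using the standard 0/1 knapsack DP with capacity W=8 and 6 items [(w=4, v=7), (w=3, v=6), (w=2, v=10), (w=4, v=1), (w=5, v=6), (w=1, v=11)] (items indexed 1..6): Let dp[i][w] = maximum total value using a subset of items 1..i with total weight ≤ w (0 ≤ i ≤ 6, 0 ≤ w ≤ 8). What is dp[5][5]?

16

i\w   0   1   2   3   4   5   6   7   8
  0   0   0   0   0   0   0   0   0   0
  1   0   0   0   0   7   7   7   7   7
  2   0   0   0   6   7   7   7  13  13
  3   0   0  10  10  10  16  17  17  17
  4   0   0  10  10  10  16  17  17  17
  5   0   0  10  10  10  16  17  17  17
  6   0  11  11  21  21  21  27  28  28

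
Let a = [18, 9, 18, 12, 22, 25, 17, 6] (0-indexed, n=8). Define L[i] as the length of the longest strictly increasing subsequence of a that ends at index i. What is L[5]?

   i    0    1    2    3    4    5    6    7
a[i]   18    9   18   12   22   25   17    6
L[i]    1    1    2    2    3    4    3    1

4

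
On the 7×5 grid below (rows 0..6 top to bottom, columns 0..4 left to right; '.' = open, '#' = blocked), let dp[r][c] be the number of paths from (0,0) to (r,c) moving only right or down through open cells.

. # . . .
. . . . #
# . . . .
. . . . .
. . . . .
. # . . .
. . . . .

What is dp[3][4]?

9

r\c   0   1   2   3   4
  0   1   0   0   0   0
  1   1   1   1   1   0
  2   0   1   2   3   3
  3   0   1   3   6   9
  4   0   1   4  10  19
  5   0   0   4  14  33
  6   0   0   4  18  51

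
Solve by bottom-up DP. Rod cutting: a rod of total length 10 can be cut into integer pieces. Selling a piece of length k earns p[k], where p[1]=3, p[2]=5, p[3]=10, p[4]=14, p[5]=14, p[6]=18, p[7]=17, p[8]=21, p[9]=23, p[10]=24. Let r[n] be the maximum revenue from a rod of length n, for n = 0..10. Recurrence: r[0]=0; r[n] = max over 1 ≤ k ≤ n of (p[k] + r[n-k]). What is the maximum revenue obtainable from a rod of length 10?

34

   n    0    1    2    3    4    5    6    7    8    9   10
r[n]    0    3    6   10   14   17   20   24   28   31   34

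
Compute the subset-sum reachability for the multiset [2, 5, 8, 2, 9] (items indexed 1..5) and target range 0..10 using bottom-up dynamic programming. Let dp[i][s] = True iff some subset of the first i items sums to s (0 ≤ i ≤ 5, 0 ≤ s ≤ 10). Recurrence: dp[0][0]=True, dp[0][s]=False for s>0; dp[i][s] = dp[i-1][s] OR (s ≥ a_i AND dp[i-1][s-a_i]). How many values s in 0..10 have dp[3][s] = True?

6

i\s   0   1   2   3   4   5   6   7   8   9  10
  0   T   F   F   F   F   F   F   F   F   F   F
  1   T   F   T   F   F   F   F   F   F   F   F
  2   T   F   T   F   F   T   F   T   F   F   F
  3   T   F   T   F   F   T   F   T   T   F   T
  4   T   F   T   F   T   T   F   T   T   T   T
  5   T   F   T   F   T   T   F   T   T   T   T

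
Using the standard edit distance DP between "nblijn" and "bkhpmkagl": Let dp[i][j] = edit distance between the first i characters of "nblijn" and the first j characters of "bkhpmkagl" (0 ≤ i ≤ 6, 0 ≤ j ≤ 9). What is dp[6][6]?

   ''  b  k  h  p  m  k  a  g  l
''  0  1  2  3  4  5  6  7  8  9
 n  1  1  2  3  4  5  6  7  8  9
 b  2  1  2  3  4  5  6  7  8  9
 l  3  2  2  3  4  5  6  7  8  8
 i  4  3  3  3  4  5  6  7  8  9
 j  5  4  4  4  4  5  6  7  8  9
 n  6  5  5  5  5  5  6  7  8  9

6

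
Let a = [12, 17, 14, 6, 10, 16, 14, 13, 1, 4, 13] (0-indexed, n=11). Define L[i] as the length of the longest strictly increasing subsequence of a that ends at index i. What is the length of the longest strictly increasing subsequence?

3

   i    0    1    2    3    4    5    6    7    8    9   10
a[i]   12   17   14    6   10   16   14   13    1    4   13
L[i]    1    2    2    1    2    3    3    3    1    2    3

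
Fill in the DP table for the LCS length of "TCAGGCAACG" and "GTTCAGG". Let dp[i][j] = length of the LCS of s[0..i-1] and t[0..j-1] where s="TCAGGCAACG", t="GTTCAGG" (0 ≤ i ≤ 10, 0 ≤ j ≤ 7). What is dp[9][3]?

1

   ''  G  T  T  C  A  G  G
''  0  0  0  0  0  0  0  0
 T  0  0  1  1  1  1  1  1
 C  0  0  1  1  2  2  2  2
 A  0  0  1  1  2  3  3  3
 G  0  1  1  1  2  3  4  4
 G  0  1  1  1  2  3  4  5
 C  0  1  1  1  2  3  4  5
 A  0  1  1  1  2  3  4  5
 A  0  1  1  1  2  3  4  5
 C  0  1  1  1  2  3  4  5
 G  0  1  1  1  2  3  4  5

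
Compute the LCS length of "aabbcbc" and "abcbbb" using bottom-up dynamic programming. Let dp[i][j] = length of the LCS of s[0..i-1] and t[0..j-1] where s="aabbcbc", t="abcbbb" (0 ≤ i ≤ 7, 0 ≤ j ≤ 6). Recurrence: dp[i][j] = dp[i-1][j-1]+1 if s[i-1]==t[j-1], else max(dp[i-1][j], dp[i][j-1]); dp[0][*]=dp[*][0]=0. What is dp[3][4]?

   ''  a  b  c  b  b  b
''  0  0  0  0  0  0  0
 a  0  1  1  1  1  1  1
 a  0  1  1  1  1  1  1
 b  0  1  2  2  2  2  2
 b  0  1  2  2  3  3  3
 c  0  1  2  3  3  3  3
 b  0  1  2  3  4  4  4
 c  0  1  2  3  4  4  4

2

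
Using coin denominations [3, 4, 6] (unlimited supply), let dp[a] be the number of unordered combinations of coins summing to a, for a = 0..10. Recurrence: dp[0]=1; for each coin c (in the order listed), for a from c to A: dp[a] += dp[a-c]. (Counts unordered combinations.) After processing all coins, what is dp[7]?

1

after  coin     0     1     2     3     4     5     6     7     8     9    10
          3     1     0     0     1     0     0     1     0     0     1     0
          4     1     0     0     1     1     0     1     1     1     1     1
          6     1     0     0     1     1     0     2     1     1     2     2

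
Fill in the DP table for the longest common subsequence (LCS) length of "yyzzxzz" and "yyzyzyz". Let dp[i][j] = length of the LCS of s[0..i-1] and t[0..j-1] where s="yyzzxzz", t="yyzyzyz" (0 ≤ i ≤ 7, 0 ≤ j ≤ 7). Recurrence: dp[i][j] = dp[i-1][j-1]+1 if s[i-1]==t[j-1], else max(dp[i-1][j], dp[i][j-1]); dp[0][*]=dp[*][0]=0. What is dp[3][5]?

3

   ''  y  y  z  y  z  y  z
''  0  0  0  0  0  0  0  0
 y  0  1  1  1  1  1  1  1
 y  0  1  2  2  2  2  2  2
 z  0  1  2  3  3  3  3  3
 z  0  1  2  3  3  4  4  4
 x  0  1  2  3  3  4  4  4
 z  0  1  2  3  3  4  4  5
 z  0  1  2  3  3  4  4  5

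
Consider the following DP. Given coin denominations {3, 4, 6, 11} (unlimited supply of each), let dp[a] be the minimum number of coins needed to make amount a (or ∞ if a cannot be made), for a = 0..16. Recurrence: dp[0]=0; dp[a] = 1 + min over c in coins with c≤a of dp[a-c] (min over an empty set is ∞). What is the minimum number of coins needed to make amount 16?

3

 a  0  1  2  3  4  5  6  7  8  9 10 11 12 13 14 15 16
dp  0  -  -  1  1  -  1  2  2  2  2  1  2  3  2  2  3
(- denotes ∞ / unreachable)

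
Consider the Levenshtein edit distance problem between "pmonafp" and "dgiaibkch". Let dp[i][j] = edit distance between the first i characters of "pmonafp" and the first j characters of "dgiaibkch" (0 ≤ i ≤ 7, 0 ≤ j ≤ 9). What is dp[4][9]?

   ''  d  g  i  a  i  b  k  c  h
''  0  1  2  3  4  5  6  7  8  9
 p  1  1  2  3  4  5  6  7  8  9
 m  2  2  2  3  4  5  6  7  8  9
 o  3  3  3  3  4  5  6  7  8  9
 n  4  4  4  4  4  5  6  7  8  9
 a  5  5  5  5  4  5  6  7  8  9
 f  6  6  6  6  5  5  6  7  8  9
 p  7  7  7  7  6  6  6  7  8  9

9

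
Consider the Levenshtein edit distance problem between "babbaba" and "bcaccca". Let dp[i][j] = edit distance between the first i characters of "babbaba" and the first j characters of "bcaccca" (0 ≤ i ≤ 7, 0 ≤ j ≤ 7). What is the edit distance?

5

   ''  b  c  a  c  c  c  a
''  0  1  2  3  4  5  6  7
 b  1  0  1  2  3  4  5  6
 a  2  1  1  1  2  3  4  5
 b  3  2  2  2  2  3  4  5
 b  4  3  3  3  3  3  4  5
 a  5  4  4  3  4  4  4  4
 b  6  5  5  4  4  5  5  5
 a  7  6  6  5  5  5  6  5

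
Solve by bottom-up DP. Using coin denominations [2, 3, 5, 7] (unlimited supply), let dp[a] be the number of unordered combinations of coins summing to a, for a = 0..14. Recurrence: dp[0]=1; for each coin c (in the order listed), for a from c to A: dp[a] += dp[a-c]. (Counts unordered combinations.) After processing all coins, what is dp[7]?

after  coin     0     1     2     3     4     5     6     7     8     9    10    11    12    13    14
          2     1     0     1     0     1     0     1     0     1     0     1     0     1     0     1
          3     1     0     1     1     1     1     2     1     2     2     2     2     3     2     3
          5     1     0     1     1     1     2     2     2     3     3     4     4     5     5     6
          7     1     0     1     1     1     2     2     3     3     4     5     5     7     7     9

3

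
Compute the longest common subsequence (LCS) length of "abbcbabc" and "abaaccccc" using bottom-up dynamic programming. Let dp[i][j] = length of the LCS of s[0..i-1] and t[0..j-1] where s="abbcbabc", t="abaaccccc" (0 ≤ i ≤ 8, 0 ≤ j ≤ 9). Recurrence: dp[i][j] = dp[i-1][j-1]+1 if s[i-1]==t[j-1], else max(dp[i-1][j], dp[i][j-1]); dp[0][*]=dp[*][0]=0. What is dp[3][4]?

2

   ''  a  b  a  a  c  c  c  c  c
''  0  0  0  0  0  0  0  0  0  0
 a  0  1  1  1  1  1  1  1  1  1
 b  0  1  2  2  2  2  2  2  2  2
 b  0  1  2  2  2  2  2  2  2  2
 c  0  1  2  2  2  3  3  3  3  3
 b  0  1  2  2  2  3  3  3  3  3
 a  0  1  2  3  3  3  3  3  3  3
 b  0  1  2  3  3  3  3  3  3  3
 c  0  1  2  3  3  4  4  4  4  4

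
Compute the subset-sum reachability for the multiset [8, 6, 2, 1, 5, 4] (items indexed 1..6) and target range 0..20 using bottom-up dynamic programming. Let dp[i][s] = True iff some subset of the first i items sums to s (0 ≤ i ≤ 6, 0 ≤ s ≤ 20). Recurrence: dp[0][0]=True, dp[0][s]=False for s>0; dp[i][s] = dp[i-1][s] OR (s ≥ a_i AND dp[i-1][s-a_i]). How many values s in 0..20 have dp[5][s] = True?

i\s   0   1   2   3   4   5   6   7   8   9  10  11  12  13  14  15  16  17  18  19  20
  0   T   F   F   F   F   F   F   F   F   F   F   F   F   F   F   F   F   F   F   F   F
  1   T   F   F   F   F   F   F   F   T   F   F   F   F   F   F   F   F   F   F   F   F
  2   T   F   F   F   F   F   T   F   T   F   F   F   F   F   T   F   F   F   F   F   F
  3   T   F   T   F   F   F   T   F   T   F   T   F   F   F   T   F   T   F   F   F   F
  4   T   T   T   T   F   F   T   T   T   T   T   T   F   F   T   T   T   T   F   F   F
  5   T   T   T   T   F   T   T   T   T   T   T   T   T   T   T   T   T   T   F   T   T
  6   T   T   T   T   T   T   T   T   T   T   T   T   T   T   T   T   T   T   T   T   T

19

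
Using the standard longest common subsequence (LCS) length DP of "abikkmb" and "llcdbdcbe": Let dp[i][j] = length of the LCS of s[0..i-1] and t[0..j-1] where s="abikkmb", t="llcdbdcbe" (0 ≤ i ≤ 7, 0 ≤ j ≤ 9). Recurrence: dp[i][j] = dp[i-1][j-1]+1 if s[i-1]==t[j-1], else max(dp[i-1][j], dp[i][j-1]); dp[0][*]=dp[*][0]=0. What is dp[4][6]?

1

   ''  l  l  c  d  b  d  c  b  e
''  0  0  0  0  0  0  0  0  0  0
 a  0  0  0  0  0  0  0  0  0  0
 b  0  0  0  0  0  1  1  1  1  1
 i  0  0  0  0  0  1  1  1  1  1
 k  0  0  0  0  0  1  1  1  1  1
 k  0  0  0  0  0  1  1  1  1  1
 m  0  0  0  0  0  1  1  1  1  1
 b  0  0  0  0  0  1  1  1  2  2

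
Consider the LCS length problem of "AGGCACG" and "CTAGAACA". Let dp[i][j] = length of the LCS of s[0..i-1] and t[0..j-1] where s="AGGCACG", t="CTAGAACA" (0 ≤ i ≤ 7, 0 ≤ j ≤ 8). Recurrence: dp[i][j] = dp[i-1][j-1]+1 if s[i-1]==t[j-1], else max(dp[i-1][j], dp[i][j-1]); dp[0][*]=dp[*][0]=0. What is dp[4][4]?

   ''  C  T  A  G  A  A  C  A
''  0  0  0  0  0  0  0  0  0
 A  0  0  0  1  1  1  1  1  1
 G  0  0  0  1  2  2  2  2  2
 G  0  0  0  1  2  2  2  2  2
 C  0  1  1  1  2  2  2  3  3
 A  0  1  1  2  2  3  3  3  4
 C  0  1  1  2  2  3  3  4  4
 G  0  1  1  2  3  3  3  4  4

2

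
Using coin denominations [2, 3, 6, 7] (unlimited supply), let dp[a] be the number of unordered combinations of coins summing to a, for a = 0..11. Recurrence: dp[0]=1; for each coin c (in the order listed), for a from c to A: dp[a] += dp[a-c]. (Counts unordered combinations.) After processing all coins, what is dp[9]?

4

after  coin     0     1     2     3     4     5     6     7     8     9    10    11
          2     1     0     1     0     1     0     1     0     1     0     1     0
          3     1     0     1     1     1     1     2     1     2     2     2     2
          6     1     0     1     1     1     1     3     1     3     3     3     3
          7     1     0     1     1     1     1     3     2     3     4     4     4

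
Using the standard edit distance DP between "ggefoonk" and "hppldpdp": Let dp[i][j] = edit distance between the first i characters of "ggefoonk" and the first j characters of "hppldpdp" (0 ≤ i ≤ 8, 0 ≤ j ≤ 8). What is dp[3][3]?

   ''  h  p  p  l  d  p  d  p
''  0  1  2  3  4  5  6  7  8
 g  1  1  2  3  4  5  6  7  8
 g  2  2  2  3  4  5  6  7  8
 e  3  3  3  3  4  5  6  7  8
 f  4  4  4  4  4  5  6  7  8
 o  5  5  5  5  5  5  6  7  8
 o  6  6  6  6  6  6  6  7  8
 n  7  7  7  7  7  7  7  7  8
 k  8  8  8  8  8  8  8  8  8

3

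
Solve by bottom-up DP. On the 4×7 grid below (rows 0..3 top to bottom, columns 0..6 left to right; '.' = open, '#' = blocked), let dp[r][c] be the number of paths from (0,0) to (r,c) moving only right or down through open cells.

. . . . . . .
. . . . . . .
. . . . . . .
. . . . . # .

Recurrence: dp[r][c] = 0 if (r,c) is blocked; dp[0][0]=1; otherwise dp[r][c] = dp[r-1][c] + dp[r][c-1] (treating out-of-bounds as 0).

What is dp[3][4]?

35

r\c   0   1   2   3   4   5   6
  0   1   1   1   1   1   1   1
  1   1   2   3   4   5   6   7
  2   1   3   6  10  15  21  28
  3   1   4  10  20  35   0  28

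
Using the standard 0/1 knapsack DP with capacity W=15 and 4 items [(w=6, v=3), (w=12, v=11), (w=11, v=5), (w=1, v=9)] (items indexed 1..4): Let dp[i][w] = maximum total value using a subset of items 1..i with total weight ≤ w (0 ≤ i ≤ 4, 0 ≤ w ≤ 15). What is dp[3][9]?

i\w   0   1   2   3   4   5   6   7   8   9  10  11  12  13  14  15
  0   0   0   0   0   0   0   0   0   0   0   0   0   0   0   0   0
  1   0   0   0   0   0   0   3   3   3   3   3   3   3   3   3   3
  2   0   0   0   0   0   0   3   3   3   3   3   3  11  11  11  11
  3   0   0   0   0   0   0   3   3   3   3   3   5  11  11  11  11
  4   0   9   9   9   9   9   9  12  12  12  12  12  14  20  20  20

3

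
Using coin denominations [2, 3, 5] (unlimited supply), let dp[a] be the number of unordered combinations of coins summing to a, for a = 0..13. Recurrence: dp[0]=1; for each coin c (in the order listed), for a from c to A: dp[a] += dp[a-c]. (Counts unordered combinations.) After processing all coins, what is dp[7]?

after  coin     0     1     2     3     4     5     6     7     8     9    10    11    12    13
          2     1     0     1     0     1     0     1     0     1     0     1     0     1     0
          3     1     0     1     1     1     1     2     1     2     2     2     2     3     2
          5     1     0     1     1     1     2     2     2     3     3     4     4     5     5

2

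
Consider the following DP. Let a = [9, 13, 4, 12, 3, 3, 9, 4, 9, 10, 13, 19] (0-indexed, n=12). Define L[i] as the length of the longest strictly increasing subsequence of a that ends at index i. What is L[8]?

3

   i    0    1    2    3    4    5    6    7    8    9   10   11
a[i]    9   13    4   12    3    3    9    4    9   10   13   19
L[i]    1    2    1    2    1    1    2    2    3    4    5    6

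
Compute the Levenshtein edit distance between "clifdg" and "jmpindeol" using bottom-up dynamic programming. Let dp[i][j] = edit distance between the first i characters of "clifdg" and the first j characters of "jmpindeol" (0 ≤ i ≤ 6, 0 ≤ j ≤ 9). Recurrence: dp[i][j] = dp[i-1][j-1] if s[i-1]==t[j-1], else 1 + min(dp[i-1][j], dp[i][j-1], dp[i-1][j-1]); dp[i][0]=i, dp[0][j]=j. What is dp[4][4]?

   ''  j  m  p  i  n  d  e  o  l
''  0  1  2  3  4  5  6  7  8  9
 c  1  1  2  3  4  5  6  7  8  9
 l  2  2  2  3  4  5  6  7  8  8
 i  3  3  3  3  3  4  5  6  7  8
 f  4  4  4  4  4  4  5  6  7  8
 d  5  5  5  5  5  5  4  5  6  7
 g  6  6  6  6  6  6  5  5  6  7

4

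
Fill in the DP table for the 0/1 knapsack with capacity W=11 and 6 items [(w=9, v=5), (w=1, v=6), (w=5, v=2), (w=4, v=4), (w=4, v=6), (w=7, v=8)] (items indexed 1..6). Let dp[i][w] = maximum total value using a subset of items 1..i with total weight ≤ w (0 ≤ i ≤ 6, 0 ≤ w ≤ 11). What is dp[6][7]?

i\w   0   1   2   3   4   5   6   7   8   9  10  11
  0   0   0   0   0   0   0   0   0   0   0   0   0
  1   0   0   0   0   0   0   0   0   0   5   5   5
  2   0   6   6   6   6   6   6   6   6   6  11  11
  3   0   6   6   6   6   6   8   8   8   8  11  11
  4   0   6   6   6   6  10  10  10  10  10  12  12
  5   0   6   6   6   6  12  12  12  12  16  16  16
  6   0   6   6   6   6  12  12  12  14  16  16  16

12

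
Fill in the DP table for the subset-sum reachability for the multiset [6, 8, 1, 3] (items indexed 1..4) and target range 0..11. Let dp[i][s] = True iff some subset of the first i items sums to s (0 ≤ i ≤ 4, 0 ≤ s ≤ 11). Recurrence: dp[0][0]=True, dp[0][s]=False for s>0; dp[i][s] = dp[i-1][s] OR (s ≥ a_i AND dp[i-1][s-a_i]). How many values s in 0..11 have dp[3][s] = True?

i\s   0   1   2   3   4   5   6   7   8   9  10  11
  0   T   F   F   F   F   F   F   F   F   F   F   F
  1   T   F   F   F   F   F   T   F   F   F   F   F
  2   T   F   F   F   F   F   T   F   T   F   F   F
  3   T   T   F   F   F   F   T   T   T   T   F   F
  4   T   T   F   T   T   F   T   T   T   T   T   T

6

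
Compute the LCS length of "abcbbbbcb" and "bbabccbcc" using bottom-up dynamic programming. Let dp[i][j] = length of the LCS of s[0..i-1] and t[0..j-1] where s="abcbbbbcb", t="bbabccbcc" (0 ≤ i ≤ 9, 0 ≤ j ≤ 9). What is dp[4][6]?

3

   ''  b  b  a  b  c  c  b  c  c
''  0  0  0  0  0  0  0  0  0  0
 a  0  0  0  1  1  1  1  1  1  1
 b  0  1  1  1  2  2  2  2  2  2
 c  0  1  1  1  2  3  3  3  3  3
 b  0  1  2  2  2  3  3  4  4  4
 b  0  1  2  2  3  3  3  4  4  4
 b  0  1  2  2  3  3  3  4  4  4
 b  0  1  2  2  3  3  3  4  4  4
 c  0  1  2  2  3  4  4  4  5  5
 b  0  1  2  2  3  4  4  5  5  5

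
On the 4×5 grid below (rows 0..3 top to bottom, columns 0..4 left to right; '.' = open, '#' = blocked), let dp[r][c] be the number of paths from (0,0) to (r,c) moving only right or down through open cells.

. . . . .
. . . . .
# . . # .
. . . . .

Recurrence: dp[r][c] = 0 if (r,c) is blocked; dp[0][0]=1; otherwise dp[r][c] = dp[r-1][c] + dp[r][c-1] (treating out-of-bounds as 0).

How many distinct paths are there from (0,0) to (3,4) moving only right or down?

12

r\c   0   1   2   3   4
  0   1   1   1   1   1
  1   1   2   3   4   5
  2   0   2   5   0   5
  3   0   2   7   7  12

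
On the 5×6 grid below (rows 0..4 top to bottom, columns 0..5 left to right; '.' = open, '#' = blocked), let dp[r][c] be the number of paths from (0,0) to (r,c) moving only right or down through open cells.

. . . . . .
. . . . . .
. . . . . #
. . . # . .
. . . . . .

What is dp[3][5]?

15

r\c   0   1   2   3   4   5
  0   1   1   1   1   1   1
  1   1   2   3   4   5   6
  2   1   3   6  10  15   0
  3   1   4  10   0  15  15
  4   1   5  15  15  30  45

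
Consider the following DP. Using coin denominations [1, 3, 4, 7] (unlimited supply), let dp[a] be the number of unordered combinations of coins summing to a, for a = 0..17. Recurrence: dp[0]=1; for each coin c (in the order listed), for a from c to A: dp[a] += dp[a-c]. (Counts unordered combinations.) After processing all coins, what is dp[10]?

10

after  coin     0     1     2     3     4     5     6     7     8     9    10    11    12    13    14    15    16    17
          1     1     1     1     1     1     1     1     1     1     1     1     1     1     1     1     1     1     1
          3     1     1     1     2     2     2     3     3     3     4     4     4     5     5     5     6     6     6
          4     1     1     1     2     3     3     4     5     6     7     8     9    11    12    13    15    17    18
          7     1     1     1     2     3     3     4     6     7     8    10    12    14    16    19    22    25    28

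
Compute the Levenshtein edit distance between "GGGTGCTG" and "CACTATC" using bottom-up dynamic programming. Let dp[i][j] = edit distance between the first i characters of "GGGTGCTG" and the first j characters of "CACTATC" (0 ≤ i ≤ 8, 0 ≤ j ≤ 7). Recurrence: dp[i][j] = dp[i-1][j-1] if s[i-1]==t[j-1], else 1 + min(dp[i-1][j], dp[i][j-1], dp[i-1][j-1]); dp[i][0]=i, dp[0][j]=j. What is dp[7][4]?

5

   ''  C  A  C  T  A  T  C
''  0  1  2  3  4  5  6  7
 G  1  1  2  3  4  5  6  7
 G  2  2  2  3  4  5  6  7
 G  3  3  3  3  4  5  6  7
 T  4  4  4  4  3  4  5  6
 G  5  5  5  5  4  4  5  6
 C  6  5  6  5  5  5  5  5
 T  7  6  6  6  5  6  5  6
 G  8  7  7  7  6  6  6  6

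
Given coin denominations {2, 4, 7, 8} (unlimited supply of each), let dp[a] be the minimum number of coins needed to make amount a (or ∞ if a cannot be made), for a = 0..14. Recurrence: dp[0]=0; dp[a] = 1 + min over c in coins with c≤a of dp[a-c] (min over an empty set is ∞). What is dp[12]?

2

 a  0  1  2  3  4  5  6  7  8  9 10 11 12 13 14
dp  0  -  1  -  1  -  2  1  1  2  2  2  2  3  2
(- denotes ∞ / unreachable)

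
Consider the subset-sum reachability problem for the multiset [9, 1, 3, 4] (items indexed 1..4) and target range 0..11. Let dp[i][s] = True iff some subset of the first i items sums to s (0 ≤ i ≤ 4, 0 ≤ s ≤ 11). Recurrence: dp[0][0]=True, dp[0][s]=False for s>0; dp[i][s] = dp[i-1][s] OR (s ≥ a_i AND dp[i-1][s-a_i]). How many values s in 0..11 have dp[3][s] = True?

6

i\s   0   1   2   3   4   5   6   7   8   9  10  11
  0   T   F   F   F   F   F   F   F   F   F   F   F
  1   T   F   F   F   F   F   F   F   F   T   F   F
  2   T   T   F   F   F   F   F   F   F   T   T   F
  3   T   T   F   T   T   F   F   F   F   T   T   F
  4   T   T   F   T   T   T   F   T   T   T   T   F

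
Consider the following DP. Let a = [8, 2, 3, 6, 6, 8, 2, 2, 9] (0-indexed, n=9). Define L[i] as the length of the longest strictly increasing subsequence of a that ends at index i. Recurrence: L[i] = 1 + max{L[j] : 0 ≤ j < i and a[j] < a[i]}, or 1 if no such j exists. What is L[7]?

1

   i    0    1    2    3    4    5    6    7    8
a[i]    8    2    3    6    6    8    2    2    9
L[i]    1    1    2    3    3    4    1    1    5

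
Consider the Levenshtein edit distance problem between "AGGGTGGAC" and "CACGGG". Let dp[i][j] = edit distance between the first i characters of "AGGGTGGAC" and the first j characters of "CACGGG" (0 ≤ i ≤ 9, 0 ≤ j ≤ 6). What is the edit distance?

6

   ''  C  A  C  G  G  G
''  0  1  2  3  4  5  6
 A  1  1  1  2  3  4  5
 G  2  2  2  2  2  3  4
 G  3  3  3  3  2  2  3
 G  4  4  4  4  3  2  2
 T  5  5  5  5  4  3  3
 G  6  6  6  6  5  4  3
 G  7  7  7  7  6  5  4
 A  8  8  7  8  7  6  5
 C  9  8  8  7  8  7  6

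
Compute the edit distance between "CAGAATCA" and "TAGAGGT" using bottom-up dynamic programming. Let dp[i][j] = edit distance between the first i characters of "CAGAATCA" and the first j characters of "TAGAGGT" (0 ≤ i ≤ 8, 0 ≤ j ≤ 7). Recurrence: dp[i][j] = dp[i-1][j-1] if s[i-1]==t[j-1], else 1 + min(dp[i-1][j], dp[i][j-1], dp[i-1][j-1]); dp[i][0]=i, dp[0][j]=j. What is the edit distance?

5

   ''  T  A  G  A  G  G  T
''  0  1  2  3  4  5  6  7
 C  1  1  2  3  4  5  6  7
 A  2  2  1  2  3  4  5  6
 G  3  3  2  1  2  3  4  5
 A  4  4  3  2  1  2  3  4
 A  5  5  4  3  2  2  3  4
 T  6  5  5  4  3  3  3  3
 C  7  6  6  5  4  4  4  4
 A  8  7  6  6  5  5  5  5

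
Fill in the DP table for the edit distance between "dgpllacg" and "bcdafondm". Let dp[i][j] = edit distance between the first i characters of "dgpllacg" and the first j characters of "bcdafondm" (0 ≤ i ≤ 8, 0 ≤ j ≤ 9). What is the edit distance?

9

   ''  b  c  d  a  f  o  n  d  m
''  0  1  2  3  4  5  6  7  8  9
 d  1  1  2  2  3  4  5  6  7  8
 g  2  2  2  3  3  4  5  6  7  8
 p  3  3  3  3  4  4  5  6  7  8
 l  4  4  4  4  4  5  5  6  7  8
 l  5  5  5  5  5  5  6  6  7  8
 a  6  6  6  6  5  6  6  7  7  8
 c  7  7  6  7  6  6  7  7  8  8
 g  8  8  7  7  7  7  7  8  8  9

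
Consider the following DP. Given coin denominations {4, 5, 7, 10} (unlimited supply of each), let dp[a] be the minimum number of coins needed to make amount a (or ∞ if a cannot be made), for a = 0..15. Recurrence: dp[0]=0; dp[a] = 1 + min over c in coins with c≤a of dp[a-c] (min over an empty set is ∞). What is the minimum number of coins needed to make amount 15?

2

 a  0  1  2  3  4  5  6  7  8  9 10 11 12 13 14 15
dp  0  -  -  -  1  1  -  1  2  2  1  2  2  3  2  2
(- denotes ∞ / unreachable)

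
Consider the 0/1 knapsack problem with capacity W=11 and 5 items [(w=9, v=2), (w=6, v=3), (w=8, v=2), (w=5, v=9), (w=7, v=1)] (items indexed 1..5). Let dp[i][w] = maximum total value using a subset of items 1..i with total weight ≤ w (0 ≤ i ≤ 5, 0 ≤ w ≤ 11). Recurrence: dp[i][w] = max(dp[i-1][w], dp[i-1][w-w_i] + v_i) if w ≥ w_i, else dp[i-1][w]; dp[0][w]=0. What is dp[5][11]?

12

i\w   0   1   2   3   4   5   6   7   8   9  10  11
  0   0   0   0   0   0   0   0   0   0   0   0   0
  1   0   0   0   0   0   0   0   0   0   2   2   2
  2   0   0   0   0   0   0   3   3   3   3   3   3
  3   0   0   0   0   0   0   3   3   3   3   3   3
  4   0   0   0   0   0   9   9   9   9   9   9  12
  5   0   0   0   0   0   9   9   9   9   9   9  12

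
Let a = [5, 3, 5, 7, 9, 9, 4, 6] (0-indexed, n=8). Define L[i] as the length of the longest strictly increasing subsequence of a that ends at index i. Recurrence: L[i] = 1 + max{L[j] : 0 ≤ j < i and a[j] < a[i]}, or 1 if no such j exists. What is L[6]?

   i    0    1    2    3    4    5    6    7
a[i]    5    3    5    7    9    9    4    6
L[i]    1    1    2    3    4    4    2    3

2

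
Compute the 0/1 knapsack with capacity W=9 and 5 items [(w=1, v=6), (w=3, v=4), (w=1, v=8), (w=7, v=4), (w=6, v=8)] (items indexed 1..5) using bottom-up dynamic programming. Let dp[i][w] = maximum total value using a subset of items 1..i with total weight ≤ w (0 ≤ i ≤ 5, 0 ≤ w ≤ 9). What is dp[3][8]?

i\w   0   1   2   3   4   5   6   7   8   9
  0   0   0   0   0   0   0   0   0   0   0
  1   0   6   6   6   6   6   6   6   6   6
  2   0   6   6   6  10  10  10  10  10  10
  3   0   8  14  14  14  18  18  18  18  18
  4   0   8  14  14  14  18  18  18  18  18
  5   0   8  14  14  14  18  18  18  22  22

18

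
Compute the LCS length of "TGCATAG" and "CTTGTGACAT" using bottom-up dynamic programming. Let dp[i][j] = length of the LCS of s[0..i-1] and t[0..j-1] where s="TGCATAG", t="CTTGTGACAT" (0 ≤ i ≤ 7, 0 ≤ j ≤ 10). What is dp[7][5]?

   ''  C  T  T  G  T  G  A  C  A  T
''  0  0  0  0  0  0  0  0  0  0  0
 T  0  0  1  1  1  1  1  1  1  1  1
 G  0  0  1  1  2  2  2  2  2  2  2
 C  0  1  1  1  2  2  2  2  3  3  3
 A  0  1  1  1  2  2  2  3  3  4  4
 T  0  1  2  2  2  3  3  3  3  4  5
 A  0  1  2  2  2  3  3  4  4  4  5
 G  0  1  2  2  3  3  4  4  4  4  5

3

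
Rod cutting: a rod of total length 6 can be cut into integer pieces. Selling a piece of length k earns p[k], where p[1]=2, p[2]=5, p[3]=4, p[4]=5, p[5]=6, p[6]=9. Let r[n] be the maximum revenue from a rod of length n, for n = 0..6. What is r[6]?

   n    0    1    2    3    4    5    6
r[n]    0    2    5    7   10   12   15

15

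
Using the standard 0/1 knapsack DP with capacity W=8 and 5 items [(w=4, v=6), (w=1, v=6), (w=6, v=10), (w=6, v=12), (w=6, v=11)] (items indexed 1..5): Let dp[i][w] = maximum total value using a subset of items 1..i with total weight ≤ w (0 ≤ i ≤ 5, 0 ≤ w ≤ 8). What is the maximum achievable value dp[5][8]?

i\w   0   1   2   3   4   5   6   7   8
  0   0   0   0   0   0   0   0   0   0
  1   0   0   0   0   6   6   6   6   6
  2   0   6   6   6   6  12  12  12  12
  3   0   6   6   6   6  12  12  16  16
  4   0   6   6   6   6  12  12  18  18
  5   0   6   6   6   6  12  12  18  18

18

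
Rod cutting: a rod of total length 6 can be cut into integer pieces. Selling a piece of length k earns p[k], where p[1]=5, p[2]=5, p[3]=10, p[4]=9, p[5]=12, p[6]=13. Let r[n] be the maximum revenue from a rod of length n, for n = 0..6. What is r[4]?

   n    0    1    2    3    4    5    6
r[n]    0    5   10   15   20   25   30

20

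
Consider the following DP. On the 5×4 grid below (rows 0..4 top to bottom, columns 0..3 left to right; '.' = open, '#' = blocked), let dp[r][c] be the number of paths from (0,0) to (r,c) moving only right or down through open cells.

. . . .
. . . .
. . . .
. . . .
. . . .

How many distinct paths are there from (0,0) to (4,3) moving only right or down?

r\c   0   1   2   3
  0   1   1   1   1
  1   1   2   3   4
  2   1   3   6  10
  3   1   4  10  20
  4   1   5  15  35

35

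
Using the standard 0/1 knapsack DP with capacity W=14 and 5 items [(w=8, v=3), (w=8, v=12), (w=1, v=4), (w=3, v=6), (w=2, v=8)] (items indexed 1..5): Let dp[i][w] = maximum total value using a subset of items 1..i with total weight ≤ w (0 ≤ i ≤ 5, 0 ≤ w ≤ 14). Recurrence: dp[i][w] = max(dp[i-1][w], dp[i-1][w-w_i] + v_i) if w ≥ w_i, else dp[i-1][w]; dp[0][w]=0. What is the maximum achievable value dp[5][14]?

30

i\w   0   1   2   3   4   5   6   7   8   9  10  11  12  13  14
  0   0   0   0   0   0   0   0   0   0   0   0   0   0   0   0
  1   0   0   0   0   0   0   0   0   3   3   3   3   3   3   3
  2   0   0   0   0   0   0   0   0  12  12  12  12  12  12  12
  3   0   4   4   4   4   4   4   4  12  16  16  16  16  16  16
  4   0   4   4   6  10  10  10  10  12  16  16  18  22  22  22
  5   0   4   8  12  12  14  18  18  18  18  20  24  24  26  30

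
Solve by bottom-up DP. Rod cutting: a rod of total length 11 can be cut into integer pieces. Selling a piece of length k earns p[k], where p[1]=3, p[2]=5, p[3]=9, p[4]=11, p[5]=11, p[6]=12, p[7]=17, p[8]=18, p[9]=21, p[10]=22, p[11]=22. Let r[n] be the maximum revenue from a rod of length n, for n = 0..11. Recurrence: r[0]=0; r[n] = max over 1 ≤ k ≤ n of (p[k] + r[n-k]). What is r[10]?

30

   n    0    1    2    3    4    5    6    7    8    9   10   11
r[n]    0    3    6    9   12   15   18   21   24   27   30   33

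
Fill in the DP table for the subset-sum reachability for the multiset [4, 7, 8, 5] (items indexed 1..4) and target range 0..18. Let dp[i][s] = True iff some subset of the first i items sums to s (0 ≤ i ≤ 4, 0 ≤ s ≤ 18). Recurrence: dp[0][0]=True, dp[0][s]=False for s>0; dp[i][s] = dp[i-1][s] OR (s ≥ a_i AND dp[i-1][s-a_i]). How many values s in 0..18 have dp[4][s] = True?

i\s   0   1   2   3   4   5   6   7   8   9  10  11  12  13  14  15  16  17  18
  0   T   F   F   F   F   F   F   F   F   F   F   F   F   F   F   F   F   F   F
  1   T   F   F   F   T   F   F   F   F   F   F   F   F   F   F   F   F   F   F
  2   T   F   F   F   T   F   F   T   F   F   F   T   F   F   F   F   F   F   F
  3   T   F   F   F   T   F   F   T   T   F   F   T   T   F   F   T   F   F   F
  4   T   F   F   F   T   T   F   T   T   T   F   T   T   T   F   T   T   T   F

12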